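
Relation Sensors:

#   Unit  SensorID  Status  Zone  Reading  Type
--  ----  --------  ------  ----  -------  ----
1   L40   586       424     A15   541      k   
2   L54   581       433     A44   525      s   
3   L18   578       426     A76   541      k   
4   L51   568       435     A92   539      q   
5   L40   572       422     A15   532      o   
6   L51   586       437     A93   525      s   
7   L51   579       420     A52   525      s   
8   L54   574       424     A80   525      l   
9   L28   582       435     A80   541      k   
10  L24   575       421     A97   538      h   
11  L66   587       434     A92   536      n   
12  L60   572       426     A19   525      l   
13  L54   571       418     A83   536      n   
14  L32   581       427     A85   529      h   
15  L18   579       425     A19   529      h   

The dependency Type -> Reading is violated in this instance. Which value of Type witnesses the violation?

h

Type=k: rows 1, 3, 9 → Reading = 541, 541, 541 ✓
Type=s: rows 2, 6, 7 → Reading = 525, 525, 525 ✓
Type=q: row 4 → Reading = 539 ✓
Type=o: row 5 → Reading = 532 ✓
Type=l: rows 8, 12 → Reading = 525, 525 ✓
Type=h: rows 10, 14, 15 → Reading takes values {538, 529} — violation
Type=n: rows 11, 13 → Reading = 536, 536 ✓
The only Type value with inconsistent Reading is Type=h.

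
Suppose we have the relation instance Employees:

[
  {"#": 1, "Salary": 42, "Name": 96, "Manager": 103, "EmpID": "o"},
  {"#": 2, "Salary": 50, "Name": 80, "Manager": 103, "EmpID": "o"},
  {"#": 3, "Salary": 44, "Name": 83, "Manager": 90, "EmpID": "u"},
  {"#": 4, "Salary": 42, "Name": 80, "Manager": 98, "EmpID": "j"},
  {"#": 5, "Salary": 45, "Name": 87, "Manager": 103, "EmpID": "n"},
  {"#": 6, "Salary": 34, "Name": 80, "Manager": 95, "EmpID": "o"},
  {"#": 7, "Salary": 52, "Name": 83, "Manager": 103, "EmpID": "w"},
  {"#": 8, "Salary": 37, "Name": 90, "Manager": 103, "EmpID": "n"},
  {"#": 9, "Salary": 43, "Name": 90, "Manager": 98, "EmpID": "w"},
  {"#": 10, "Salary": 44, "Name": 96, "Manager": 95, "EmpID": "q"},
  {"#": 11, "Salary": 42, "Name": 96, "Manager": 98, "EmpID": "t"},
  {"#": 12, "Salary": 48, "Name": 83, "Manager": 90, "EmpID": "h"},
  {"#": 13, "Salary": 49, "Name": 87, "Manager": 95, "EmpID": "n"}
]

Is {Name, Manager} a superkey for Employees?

No

Rows 3 and 12 have the same {Name, Manager} value (Name=83, Manager=90) but are distinct tuples, so {Name, Manager} does not determine every attribute — not a superkey.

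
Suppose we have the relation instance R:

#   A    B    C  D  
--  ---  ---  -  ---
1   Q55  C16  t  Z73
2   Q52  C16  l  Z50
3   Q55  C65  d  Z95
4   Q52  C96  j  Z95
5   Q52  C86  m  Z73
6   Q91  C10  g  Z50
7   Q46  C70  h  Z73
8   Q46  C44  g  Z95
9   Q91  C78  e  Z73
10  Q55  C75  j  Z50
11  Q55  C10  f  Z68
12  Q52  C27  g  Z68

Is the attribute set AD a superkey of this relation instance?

All 12 rows have distinct AD values, so AD → (all attributes) holds and AD is a superkey.

Yes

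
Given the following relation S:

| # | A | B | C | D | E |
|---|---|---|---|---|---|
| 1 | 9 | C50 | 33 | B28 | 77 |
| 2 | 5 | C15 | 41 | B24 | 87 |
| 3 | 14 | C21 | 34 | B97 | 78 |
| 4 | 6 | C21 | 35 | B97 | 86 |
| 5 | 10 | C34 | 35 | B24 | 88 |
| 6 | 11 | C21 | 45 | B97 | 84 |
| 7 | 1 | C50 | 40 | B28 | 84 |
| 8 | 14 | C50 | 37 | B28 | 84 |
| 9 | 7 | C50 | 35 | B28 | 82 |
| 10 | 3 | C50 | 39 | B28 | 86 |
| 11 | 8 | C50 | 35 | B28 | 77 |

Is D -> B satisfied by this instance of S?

D=B28: rows 1, 7, 8, 9, 10, 11 → B = C50, C50, C50, C50, C50, C50 ✓
D=B24: rows 2, 5 → B takes values {C15, C34} — violation
D=B97: rows 3, 4, 6 → B = C21, C21, C21 ✓
Two rows agree on D but differ on B, so D -> B does not hold.

No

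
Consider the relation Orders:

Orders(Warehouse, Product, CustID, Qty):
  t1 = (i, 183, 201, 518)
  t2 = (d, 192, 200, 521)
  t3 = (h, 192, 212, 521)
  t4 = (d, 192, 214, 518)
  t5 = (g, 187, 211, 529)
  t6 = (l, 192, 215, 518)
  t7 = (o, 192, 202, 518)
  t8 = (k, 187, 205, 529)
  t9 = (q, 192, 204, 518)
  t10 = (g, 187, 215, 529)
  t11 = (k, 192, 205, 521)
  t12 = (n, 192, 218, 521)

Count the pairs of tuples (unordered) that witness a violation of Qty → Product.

Qty=518: violating pairs (1,4), (1,6), (1,7), (1,9) — 4 pairs.
Qty=521: all 4 rows agree on Product — 0 pairs.
Qty=529: all 3 rows agree on Product — 0 pairs.

4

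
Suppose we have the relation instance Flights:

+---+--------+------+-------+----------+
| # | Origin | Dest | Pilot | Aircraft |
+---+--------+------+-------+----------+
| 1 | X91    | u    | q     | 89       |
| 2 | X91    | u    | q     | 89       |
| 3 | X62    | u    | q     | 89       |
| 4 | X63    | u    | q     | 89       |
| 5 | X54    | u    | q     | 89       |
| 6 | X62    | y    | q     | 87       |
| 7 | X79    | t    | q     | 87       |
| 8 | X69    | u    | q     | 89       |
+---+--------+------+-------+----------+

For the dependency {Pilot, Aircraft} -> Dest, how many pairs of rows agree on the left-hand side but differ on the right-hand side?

(Pilot=q, Aircraft=89): all 6 rows agree on Dest — 0 pairs.
(Pilot=q, Aircraft=87): violating pairs (6,7) — 1 pair.

1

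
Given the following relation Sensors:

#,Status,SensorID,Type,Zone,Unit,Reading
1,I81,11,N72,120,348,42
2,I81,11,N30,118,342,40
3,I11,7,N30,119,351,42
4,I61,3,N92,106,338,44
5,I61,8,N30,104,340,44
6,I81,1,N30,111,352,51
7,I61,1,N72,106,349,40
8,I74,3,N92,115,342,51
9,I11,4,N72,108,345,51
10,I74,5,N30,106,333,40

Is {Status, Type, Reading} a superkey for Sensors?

Yes

All 10 rows have distinct {Status, Type, Reading} values, so {Status, Type, Reading} → (all attributes) holds and {Status, Type, Reading} is a superkey.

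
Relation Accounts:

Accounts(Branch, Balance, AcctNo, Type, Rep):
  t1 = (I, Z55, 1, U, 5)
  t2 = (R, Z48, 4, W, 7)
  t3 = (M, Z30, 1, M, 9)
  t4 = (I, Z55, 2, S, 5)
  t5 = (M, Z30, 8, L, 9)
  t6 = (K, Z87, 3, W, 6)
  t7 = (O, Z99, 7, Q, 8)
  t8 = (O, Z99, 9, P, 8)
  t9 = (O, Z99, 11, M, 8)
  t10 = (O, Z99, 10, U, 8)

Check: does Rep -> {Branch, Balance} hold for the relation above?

Yes

Rep=5: rows 1, 4 → {Branch,Balance} = (I, Z55), (I, Z55) ✓
Rep=7: row 2 → {Branch,Balance} = (R, Z48) ✓
Rep=9: rows 3, 5 → {Branch,Balance} = (M, Z30), (M, Z30) ✓
Rep=6: row 6 → {Branch,Balance} = (K, Z87) ✓
Rep=8: rows 7, 8, 9, 10 → {Branch,Balance} = (O, Z99), (O, Z99), (O, Z99), (O, Z99) ✓
Every Rep value is associated with a single {Branch, Balance} value, so Rep -> {Branch, Balance} holds.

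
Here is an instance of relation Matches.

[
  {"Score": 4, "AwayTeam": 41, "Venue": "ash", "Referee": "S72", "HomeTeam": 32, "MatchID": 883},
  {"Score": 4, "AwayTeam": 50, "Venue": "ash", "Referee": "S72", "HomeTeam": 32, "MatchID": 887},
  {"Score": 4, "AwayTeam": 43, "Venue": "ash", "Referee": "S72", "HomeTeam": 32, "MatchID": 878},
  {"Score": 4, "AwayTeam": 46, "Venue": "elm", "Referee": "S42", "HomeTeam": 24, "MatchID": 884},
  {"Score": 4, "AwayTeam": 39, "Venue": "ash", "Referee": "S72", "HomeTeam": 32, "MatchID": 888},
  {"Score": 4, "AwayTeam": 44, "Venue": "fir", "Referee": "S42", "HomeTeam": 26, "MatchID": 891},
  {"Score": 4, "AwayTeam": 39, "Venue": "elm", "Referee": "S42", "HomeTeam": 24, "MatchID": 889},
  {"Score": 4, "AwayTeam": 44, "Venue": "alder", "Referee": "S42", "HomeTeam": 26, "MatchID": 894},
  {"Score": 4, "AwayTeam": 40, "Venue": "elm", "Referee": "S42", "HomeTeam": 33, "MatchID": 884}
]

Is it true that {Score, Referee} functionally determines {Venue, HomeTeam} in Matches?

No

(Score=4, Referee=S72): 4 rows → {Venue,HomeTeam} = (ash, 32), (ash, 32), (ash, 32), (ash, 32) ✓
(Score=4, Referee=S42): 5 rows → {Venue,HomeTeam} takes values {(elm, 24), (fir, 26), (alder, 26), (elm, 33)} — violation
Two rows agree on {Score, Referee} but differ on {Venue, HomeTeam}, so {Score, Referee} -> {Venue, HomeTeam} does not hold.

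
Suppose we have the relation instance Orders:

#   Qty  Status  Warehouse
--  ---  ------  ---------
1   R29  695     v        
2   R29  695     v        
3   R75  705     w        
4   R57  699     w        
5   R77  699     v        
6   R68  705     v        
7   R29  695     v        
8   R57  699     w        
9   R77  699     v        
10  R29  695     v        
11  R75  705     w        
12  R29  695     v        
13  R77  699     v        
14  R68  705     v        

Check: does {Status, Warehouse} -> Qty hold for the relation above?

Yes

(Status=695, Warehouse=v): rows 1, 2, 7, 10, 12 → Qty = R29, R29, R29, R29, R29 ✓
(Status=705, Warehouse=w): rows 3, 11 → Qty = R75, R75 ✓
(Status=699, Warehouse=w): rows 4, 8 → Qty = R57, R57 ✓
(Status=699, Warehouse=v): rows 5, 9, 13 → Qty = R77, R77, R77 ✓
(Status=705, Warehouse=v): rows 6, 14 → Qty = R68, R68 ✓
Every {Status, Warehouse} value is associated with a single Qty value, so {Status, Warehouse} -> Qty holds.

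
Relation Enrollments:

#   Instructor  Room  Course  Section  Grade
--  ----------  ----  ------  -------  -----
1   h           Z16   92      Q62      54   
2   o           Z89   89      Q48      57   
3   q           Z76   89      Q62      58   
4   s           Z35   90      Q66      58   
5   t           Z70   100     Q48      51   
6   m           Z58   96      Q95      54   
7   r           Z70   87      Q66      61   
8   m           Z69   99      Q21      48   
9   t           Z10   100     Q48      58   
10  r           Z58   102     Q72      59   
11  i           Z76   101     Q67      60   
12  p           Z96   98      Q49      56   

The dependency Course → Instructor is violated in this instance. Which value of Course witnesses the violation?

89

Course=92: row 1 → Instructor = h ✓
Course=89: rows 2, 3 → Instructor takes values {o, q} — violation
Course=90: row 4 → Instructor = s ✓
Course=100: rows 5, 9 → Instructor = t, t ✓
Course=96: row 6 → Instructor = m ✓
Course=87: row 7 → Instructor = r ✓
Course=99: row 8 → Instructor = m ✓
Course=102: row 10 → Instructor = r ✓
Course=101: row 11 → Instructor = i ✓
Course=98: row 12 → Instructor = p ✓
The only Course value with inconsistent Instructor is Course=89.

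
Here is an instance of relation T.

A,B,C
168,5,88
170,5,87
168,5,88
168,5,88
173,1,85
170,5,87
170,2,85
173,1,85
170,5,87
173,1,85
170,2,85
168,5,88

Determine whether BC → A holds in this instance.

Yes

(B=5, C=88): 4 rows → A = 168, 168, 168, 168 ✓
(B=5, C=87): 3 rows → A = 170, 170, 170 ✓
(B=1, C=85): 3 rows → A = 173, 173, 173 ✓
(B=2, C=85): 2 rows → A = 170, 170 ✓
Every BC value is associated with a single A value, so BC → A holds.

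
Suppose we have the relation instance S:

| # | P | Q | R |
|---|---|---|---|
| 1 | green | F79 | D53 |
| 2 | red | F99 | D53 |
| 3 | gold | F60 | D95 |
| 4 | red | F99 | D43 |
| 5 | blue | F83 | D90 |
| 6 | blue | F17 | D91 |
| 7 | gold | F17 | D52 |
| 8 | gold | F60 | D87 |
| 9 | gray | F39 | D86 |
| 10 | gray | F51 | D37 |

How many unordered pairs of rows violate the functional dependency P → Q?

4

P=red: all 2 rows agree on Q — 0 pairs.
P=gold: violating pairs (3,7), (7,8) — 2 pairs.
P=blue: violating pairs (5,6) — 1 pair.
P=gray: violating pairs (9,10) — 1 pair.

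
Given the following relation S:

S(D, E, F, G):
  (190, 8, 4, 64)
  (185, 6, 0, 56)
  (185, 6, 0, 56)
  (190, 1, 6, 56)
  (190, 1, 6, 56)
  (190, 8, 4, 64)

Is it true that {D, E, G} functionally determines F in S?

(D=190, E=8, G=64): 2 rows → F = 4, 4 ✓
(D=185, E=6, G=56): 2 rows → F = 0, 0 ✓
(D=190, E=1, G=56): 2 rows → F = 6, 6 ✓
Every {D, E, G} value is associated with a single F value, so {D, E, G} -> F holds.

Yes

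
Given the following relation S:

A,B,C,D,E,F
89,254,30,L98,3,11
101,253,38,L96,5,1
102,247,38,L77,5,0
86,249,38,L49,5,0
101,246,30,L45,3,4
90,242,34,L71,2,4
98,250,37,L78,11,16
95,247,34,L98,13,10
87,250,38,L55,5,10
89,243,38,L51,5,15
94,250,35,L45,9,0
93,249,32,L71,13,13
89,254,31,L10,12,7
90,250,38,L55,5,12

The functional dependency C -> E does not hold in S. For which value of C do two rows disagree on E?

C=30: 2 rows → E = 3, 3 ✓
C=38: 6 rows → E = 5, 5, 5, 5, 5, 5 ✓
C=34: 2 rows → E takes values {2, 13} — violation
C=37: 1 row → E = 11 ✓
C=35: 1 row → E = 9 ✓
C=32: 1 row → E = 13 ✓
C=31: 1 row → E = 12 ✓
The only C value with inconsistent E is C=34.

34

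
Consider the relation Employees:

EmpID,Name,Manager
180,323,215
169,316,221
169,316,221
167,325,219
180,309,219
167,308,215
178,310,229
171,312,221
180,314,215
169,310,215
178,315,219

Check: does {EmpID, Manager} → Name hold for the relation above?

No

(EmpID=180, Manager=215): 2 rows → Name takes values {323, 314} — violation
(EmpID=169, Manager=221): 2 rows → Name = 316, 316 ✓
(EmpID=167, Manager=219): 1 row → Name = 325 ✓
(EmpID=180, Manager=219): 1 row → Name = 309 ✓
(EmpID=167, Manager=215): 1 row → Name = 308 ✓
(EmpID=178, Manager=229): 1 row → Name = 310 ✓
(EmpID=171, Manager=221): 1 row → Name = 312 ✓
(EmpID=169, Manager=215): 1 row → Name = 310 ✓
(EmpID=178, Manager=219): 1 row → Name = 315 ✓
Two rows agree on {EmpID, Manager} but differ on Name, so {EmpID, Manager} → Name does not hold.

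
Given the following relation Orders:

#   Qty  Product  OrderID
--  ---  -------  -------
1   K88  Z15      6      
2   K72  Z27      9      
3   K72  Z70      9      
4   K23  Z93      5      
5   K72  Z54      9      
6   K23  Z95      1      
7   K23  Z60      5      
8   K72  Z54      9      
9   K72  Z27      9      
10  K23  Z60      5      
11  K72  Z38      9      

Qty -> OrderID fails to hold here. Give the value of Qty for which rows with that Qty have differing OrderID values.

K23

Qty=K88: row 1 → OrderID = 6 ✓
Qty=K72: rows 2, 3, 5, 8, 9, 11 → OrderID = 9, 9, 9, 9, 9, 9 ✓
Qty=K23: rows 4, 6, 7, 10 → OrderID takes values {5, 1} — violation
The only Qty value with inconsistent OrderID is Qty=K23.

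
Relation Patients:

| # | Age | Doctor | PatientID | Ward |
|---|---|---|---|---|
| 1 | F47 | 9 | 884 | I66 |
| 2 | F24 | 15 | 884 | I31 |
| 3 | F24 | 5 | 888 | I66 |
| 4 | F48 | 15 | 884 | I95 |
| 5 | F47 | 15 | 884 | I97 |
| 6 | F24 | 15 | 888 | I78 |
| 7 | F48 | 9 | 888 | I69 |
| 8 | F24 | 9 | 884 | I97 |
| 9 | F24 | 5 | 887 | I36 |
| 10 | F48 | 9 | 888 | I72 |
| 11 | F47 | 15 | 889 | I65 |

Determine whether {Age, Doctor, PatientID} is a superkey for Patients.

Rows 7 and 10 have the same {Age, Doctor, PatientID} value (Age=F48, Doctor=9, PatientID=888) but are distinct tuples, so {Age, Doctor, PatientID} does not determine every attribute — not a superkey.

No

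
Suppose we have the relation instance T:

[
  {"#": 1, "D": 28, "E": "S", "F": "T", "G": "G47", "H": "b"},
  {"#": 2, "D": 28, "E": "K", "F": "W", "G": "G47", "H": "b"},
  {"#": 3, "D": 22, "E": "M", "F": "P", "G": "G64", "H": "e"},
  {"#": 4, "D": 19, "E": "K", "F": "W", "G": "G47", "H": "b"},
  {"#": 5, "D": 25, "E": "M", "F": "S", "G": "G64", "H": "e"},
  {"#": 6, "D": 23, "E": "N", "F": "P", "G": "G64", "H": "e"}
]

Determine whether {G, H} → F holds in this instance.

(G=G47, H=b): rows 1, 2, 4 → F takes values {T, W} — violation
(G=G64, H=e): rows 3, 5, 6 → F takes values {P, S} — violation
Two rows agree on {G, H} but differ on F, so {G, H} → F does not hold.

No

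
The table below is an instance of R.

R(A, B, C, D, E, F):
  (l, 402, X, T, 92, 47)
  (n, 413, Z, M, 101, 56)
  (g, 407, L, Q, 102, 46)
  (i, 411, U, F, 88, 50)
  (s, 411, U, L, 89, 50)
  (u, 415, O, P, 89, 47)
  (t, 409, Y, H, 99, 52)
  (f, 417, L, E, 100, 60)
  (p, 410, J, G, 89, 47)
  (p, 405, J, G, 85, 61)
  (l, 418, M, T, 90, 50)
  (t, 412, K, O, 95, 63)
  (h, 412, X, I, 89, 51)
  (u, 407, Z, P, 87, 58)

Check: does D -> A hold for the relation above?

D=T: 2 rows → A = l, l ✓
D=M: 1 row → A = n ✓
D=Q: 1 row → A = g ✓
D=F: 1 row → A = i ✓
D=L: 1 row → A = s ✓
D=P: 2 rows → A = u, u ✓
D=H: 1 row → A = t ✓
D=E: 1 row → A = f ✓
D=G: 2 rows → A = p, p ✓
D=O: 1 row → A = t ✓
D=I: 1 row → A = h ✓
Every D value is associated with a single A value, so D -> A holds.

Yes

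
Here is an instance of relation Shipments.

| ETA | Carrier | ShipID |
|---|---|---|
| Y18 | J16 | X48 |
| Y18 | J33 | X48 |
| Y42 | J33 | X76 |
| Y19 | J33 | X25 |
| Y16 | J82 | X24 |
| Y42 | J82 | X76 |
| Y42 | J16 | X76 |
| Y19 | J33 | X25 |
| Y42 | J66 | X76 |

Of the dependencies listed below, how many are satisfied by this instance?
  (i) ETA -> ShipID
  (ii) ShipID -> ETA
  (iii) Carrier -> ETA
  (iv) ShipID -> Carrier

(i) ETA -> ShipID: every LHS value maps to a single RHS value — holds.
(ii) ShipID -> ETA: every LHS value maps to a single RHS value — holds.
(iii) Carrier -> ETA: Carrier=J16: 2 rows → ETA takes values {Y18, Y42} — violation; Carrier=J33: 4 rows → ETA takes values {Y18, Y42, Y19} — violation; Carrier=J82: 2 rows → ETA takes values {Y16, Y42} — violation — fails.
(iv) ShipID -> Carrier: ShipID=X48: 2 rows → Carrier takes values {J16, J33} — violation; ShipID=X76: 4 rows → Carrier takes values {J33, J82, J16, J66} — violation — fails.
2 of the 4 dependencies hold.

2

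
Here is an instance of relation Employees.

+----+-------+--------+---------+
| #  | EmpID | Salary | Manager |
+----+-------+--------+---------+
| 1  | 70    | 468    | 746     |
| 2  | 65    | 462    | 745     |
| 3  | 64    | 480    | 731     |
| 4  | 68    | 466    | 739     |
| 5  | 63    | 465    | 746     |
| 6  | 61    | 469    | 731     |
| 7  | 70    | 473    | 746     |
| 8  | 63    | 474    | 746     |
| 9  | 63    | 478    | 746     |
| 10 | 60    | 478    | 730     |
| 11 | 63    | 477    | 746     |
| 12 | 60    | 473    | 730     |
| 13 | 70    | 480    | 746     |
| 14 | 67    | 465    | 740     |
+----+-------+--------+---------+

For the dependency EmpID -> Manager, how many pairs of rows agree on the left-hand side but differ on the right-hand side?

EmpID=70: all 3 rows agree on Manager — 0 pairs.
EmpID=63: all 4 rows agree on Manager — 0 pairs.
EmpID=60: all 2 rows agree on Manager — 0 pairs.

0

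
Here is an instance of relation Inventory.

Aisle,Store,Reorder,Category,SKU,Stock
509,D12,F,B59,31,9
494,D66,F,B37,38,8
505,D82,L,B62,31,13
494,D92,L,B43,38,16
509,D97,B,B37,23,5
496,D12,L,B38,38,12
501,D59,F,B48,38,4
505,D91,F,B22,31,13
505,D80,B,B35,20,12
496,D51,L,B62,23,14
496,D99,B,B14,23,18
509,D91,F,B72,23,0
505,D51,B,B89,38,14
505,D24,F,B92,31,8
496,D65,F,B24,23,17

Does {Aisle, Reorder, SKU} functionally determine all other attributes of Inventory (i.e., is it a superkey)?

No

Two distinct rows share (Aisle=505, Reorder=F, SKU=31), so {Aisle, Reorder, SKU} does not determine every attribute — not a superkey.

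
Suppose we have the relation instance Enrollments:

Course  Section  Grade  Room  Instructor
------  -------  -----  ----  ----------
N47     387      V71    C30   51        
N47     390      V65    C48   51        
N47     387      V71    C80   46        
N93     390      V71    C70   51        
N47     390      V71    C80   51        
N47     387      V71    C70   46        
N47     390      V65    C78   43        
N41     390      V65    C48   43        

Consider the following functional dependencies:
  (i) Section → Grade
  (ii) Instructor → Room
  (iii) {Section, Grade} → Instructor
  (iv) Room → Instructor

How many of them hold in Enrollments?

(i) Section → Grade: Section=390: 5 rows → Grade takes values {V65, V71} — violation — fails.
(ii) Instructor → Room: Instructor=51: 4 rows → Room takes values {C30, C48, C70, C80} — violation; Instructor=46: 2 rows → Room takes values {C80, C70} — violation; Instructor=43: 2 rows → Room takes values {C78, C48} — violation — fails.
(iii) {Section, Grade} → Instructor: (Section=387, Grade=V71): 3 rows → Instructor takes values {51, 46} — violation; (Section=390, Grade=V65): 3 rows → Instructor takes values {51, 43} — violation — fails.
(iv) Room → Instructor: Room=C48: 2 rows → Instructor takes values {51, 43} — violation; Room=C80: 2 rows → Instructor takes values {46, 51} — violation; Room=C70: 2 rows → Instructor takes values {51, 46} — violation — fails.
None of the 4 dependencies hold.

0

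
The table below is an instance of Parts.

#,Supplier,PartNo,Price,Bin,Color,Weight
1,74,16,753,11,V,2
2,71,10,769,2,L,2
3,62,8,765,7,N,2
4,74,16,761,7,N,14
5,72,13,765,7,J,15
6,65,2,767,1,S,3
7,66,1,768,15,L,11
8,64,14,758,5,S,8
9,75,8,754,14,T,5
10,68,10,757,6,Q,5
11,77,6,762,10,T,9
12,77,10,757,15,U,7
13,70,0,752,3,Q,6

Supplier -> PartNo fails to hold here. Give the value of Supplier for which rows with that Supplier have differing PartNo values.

Supplier=74: rows 1, 4 → PartNo = 16, 16 ✓
Supplier=71: row 2 → PartNo = 10 ✓
Supplier=62: row 3 → PartNo = 8 ✓
Supplier=72: row 5 → PartNo = 13 ✓
Supplier=65: row 6 → PartNo = 2 ✓
Supplier=66: row 7 → PartNo = 1 ✓
Supplier=64: row 8 → PartNo = 14 ✓
Supplier=75: row 9 → PartNo = 8 ✓
Supplier=68: row 10 → PartNo = 10 ✓
Supplier=77: rows 11, 12 → PartNo takes values {6, 10} — violation
Supplier=70: row 13 → PartNo = 0 ✓
The only Supplier value with inconsistent PartNo is Supplier=77.

77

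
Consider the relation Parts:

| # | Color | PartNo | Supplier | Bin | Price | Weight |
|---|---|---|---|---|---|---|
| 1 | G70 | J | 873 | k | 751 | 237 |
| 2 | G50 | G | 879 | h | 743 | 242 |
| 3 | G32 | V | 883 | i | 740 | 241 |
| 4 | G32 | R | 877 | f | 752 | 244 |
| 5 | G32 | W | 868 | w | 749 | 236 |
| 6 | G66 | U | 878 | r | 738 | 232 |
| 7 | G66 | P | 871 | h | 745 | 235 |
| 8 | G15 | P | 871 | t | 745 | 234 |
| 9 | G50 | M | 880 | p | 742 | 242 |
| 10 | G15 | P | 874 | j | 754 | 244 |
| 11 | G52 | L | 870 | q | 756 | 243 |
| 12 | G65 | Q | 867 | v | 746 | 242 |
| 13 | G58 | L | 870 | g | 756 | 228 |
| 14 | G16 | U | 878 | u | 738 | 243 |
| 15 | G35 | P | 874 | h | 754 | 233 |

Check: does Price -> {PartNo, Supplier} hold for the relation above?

Price=751: row 1 → {PartNo,Supplier} = (J, 873) ✓
Price=743: row 2 → {PartNo,Supplier} = (G, 879) ✓
Price=740: row 3 → {PartNo,Supplier} = (V, 883) ✓
Price=752: row 4 → {PartNo,Supplier} = (R, 877) ✓
Price=749: row 5 → {PartNo,Supplier} = (W, 868) ✓
Price=738: rows 6, 14 → {PartNo,Supplier} = (U, 878), (U, 878) ✓
Price=745: rows 7, 8 → {PartNo,Supplier} = (P, 871), (P, 871) ✓
Price=742: row 9 → {PartNo,Supplier} = (M, 880) ✓
Price=754: rows 10, 15 → {PartNo,Supplier} = (P, 874), (P, 874) ✓
Price=756: rows 11, 13 → {PartNo,Supplier} = (L, 870), (L, 870) ✓
Price=746: row 12 → {PartNo,Supplier} = (Q, 867) ✓
Every Price value is associated with a single {PartNo, Supplier} value, so Price -> {PartNo, Supplier} holds.

Yes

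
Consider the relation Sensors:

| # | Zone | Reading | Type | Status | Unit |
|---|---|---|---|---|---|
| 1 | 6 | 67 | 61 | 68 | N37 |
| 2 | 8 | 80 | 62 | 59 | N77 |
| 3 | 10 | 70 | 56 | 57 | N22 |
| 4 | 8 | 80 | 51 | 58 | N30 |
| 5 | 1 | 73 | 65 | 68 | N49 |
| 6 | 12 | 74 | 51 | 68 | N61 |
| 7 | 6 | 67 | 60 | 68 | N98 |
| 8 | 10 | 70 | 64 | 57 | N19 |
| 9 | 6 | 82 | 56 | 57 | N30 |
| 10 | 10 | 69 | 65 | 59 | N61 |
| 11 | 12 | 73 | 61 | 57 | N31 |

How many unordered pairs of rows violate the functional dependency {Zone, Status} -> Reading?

(Zone=6, Status=68): all 2 rows agree on Reading — 0 pairs.
(Zone=10, Status=57): all 2 rows agree on Reading — 0 pairs.

0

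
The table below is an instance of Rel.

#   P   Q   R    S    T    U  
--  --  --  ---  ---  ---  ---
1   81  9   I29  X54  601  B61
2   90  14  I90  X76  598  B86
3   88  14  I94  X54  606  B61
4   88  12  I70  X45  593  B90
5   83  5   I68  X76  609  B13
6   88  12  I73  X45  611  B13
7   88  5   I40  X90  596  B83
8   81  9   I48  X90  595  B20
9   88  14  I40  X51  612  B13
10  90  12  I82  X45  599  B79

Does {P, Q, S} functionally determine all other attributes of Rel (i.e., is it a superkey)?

No

Rows 4 and 6 have the same {P, Q, S} value (P=88, Q=12, S=X45) but are distinct tuples, so {P, Q, S} does not determine every attribute — not a superkey.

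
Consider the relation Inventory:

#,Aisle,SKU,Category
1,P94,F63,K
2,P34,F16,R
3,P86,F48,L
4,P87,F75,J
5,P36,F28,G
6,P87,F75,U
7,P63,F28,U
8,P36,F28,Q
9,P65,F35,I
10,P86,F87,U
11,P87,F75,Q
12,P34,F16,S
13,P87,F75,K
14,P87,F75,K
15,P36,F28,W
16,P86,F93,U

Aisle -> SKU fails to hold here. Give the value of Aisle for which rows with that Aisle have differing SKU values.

P86

Aisle=P94: row 1 → SKU = F63 ✓
Aisle=P34: rows 2, 12 → SKU = F16, F16 ✓
Aisle=P86: rows 3, 10, 16 → SKU takes values {F48, F87, F93} — violation
Aisle=P87: rows 4, 6, 11, 13, 14 → SKU = F75, F75, F75, F75, F75 ✓
Aisle=P36: rows 5, 8, 15 → SKU = F28, F28, F28 ✓
Aisle=P63: row 7 → SKU = F28 ✓
Aisle=P65: row 9 → SKU = F35 ✓
The only Aisle value with inconsistent SKU is Aisle=P86.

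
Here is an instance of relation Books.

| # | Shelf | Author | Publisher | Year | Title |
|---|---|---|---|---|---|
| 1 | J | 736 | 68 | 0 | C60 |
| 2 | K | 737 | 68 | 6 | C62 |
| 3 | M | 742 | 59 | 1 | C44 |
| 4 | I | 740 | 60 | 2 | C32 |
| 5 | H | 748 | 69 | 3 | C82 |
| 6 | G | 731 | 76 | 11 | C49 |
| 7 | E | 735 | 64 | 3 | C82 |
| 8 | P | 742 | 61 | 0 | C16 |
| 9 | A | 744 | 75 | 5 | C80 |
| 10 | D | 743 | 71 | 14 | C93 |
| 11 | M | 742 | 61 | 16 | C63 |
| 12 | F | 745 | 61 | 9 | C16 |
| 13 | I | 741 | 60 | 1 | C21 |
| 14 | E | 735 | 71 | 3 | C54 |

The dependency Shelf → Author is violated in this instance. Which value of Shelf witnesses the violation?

Shelf=J: row 1 → Author = 736 ✓
Shelf=K: row 2 → Author = 737 ✓
Shelf=M: rows 3, 11 → Author = 742, 742 ✓
Shelf=I: rows 4, 13 → Author takes values {740, 741} — violation
Shelf=H: row 5 → Author = 748 ✓
Shelf=G: row 6 → Author = 731 ✓
Shelf=E: rows 7, 14 → Author = 735, 735 ✓
Shelf=P: row 8 → Author = 742 ✓
Shelf=A: row 9 → Author = 744 ✓
Shelf=D: row 10 → Author = 743 ✓
Shelf=F: row 12 → Author = 745 ✓
The only Shelf value with inconsistent Author is Shelf=I.

I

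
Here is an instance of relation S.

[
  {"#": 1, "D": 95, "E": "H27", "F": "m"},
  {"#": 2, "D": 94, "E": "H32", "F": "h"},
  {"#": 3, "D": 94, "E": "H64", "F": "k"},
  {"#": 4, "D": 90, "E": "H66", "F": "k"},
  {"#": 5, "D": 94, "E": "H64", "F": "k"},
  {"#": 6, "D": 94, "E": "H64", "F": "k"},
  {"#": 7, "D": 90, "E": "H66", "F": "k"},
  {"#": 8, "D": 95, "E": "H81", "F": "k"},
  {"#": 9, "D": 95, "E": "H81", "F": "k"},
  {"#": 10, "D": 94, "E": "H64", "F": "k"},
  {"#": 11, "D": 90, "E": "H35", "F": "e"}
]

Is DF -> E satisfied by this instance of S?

Yes

(D=95, F=m): row 1 → E = H27 ✓
(D=94, F=h): row 2 → E = H32 ✓
(D=94, F=k): rows 3, 5, 6, 10 → E = H64, H64, H64, H64 ✓
(D=90, F=k): rows 4, 7 → E = H66, H66 ✓
(D=95, F=k): rows 8, 9 → E = H81, H81 ✓
(D=90, F=e): row 11 → E = H35 ✓
Every DF value is associated with a single E value, so DF -> E holds.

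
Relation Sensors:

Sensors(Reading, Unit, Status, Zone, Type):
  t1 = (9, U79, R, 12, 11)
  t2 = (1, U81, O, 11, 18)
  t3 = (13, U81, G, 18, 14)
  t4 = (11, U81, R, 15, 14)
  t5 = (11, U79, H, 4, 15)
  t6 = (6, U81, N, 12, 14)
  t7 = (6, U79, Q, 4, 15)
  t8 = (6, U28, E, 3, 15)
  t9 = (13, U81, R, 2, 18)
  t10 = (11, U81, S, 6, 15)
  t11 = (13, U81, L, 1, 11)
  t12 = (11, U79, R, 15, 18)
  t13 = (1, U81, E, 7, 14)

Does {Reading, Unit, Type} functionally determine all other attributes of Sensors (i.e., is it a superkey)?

All 13 rows have distinct {Reading, Unit, Type} values, so {Reading, Unit, Type} → (all attributes) holds and {Reading, Unit, Type} is a superkey.

Yes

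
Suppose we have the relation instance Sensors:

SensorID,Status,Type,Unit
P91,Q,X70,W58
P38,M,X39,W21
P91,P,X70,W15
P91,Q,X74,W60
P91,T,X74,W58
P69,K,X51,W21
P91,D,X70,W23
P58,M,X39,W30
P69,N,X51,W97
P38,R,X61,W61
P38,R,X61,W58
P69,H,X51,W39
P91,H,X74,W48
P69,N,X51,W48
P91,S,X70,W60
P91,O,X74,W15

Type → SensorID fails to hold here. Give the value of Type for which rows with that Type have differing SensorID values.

Type=X70: 4 rows → SensorID = P91, P91, P91, P91 ✓
Type=X39: 2 rows → SensorID takes values {P38, P58} — violation
Type=X74: 4 rows → SensorID = P91, P91, P91, P91 ✓
Type=X51: 4 rows → SensorID = P69, P69, P69, P69 ✓
Type=X61: 2 rows → SensorID = P38, P38 ✓
The only Type value with inconsistent SensorID is Type=X39.

X39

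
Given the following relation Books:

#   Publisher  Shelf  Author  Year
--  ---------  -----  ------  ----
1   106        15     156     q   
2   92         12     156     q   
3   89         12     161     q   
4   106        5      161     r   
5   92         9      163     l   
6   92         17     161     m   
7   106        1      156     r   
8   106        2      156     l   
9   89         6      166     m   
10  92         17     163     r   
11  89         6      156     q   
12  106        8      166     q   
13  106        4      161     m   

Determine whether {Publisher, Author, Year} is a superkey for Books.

Yes

All 13 rows have distinct {Publisher, Author, Year} values, so {Publisher, Author, Year} → (all attributes) holds and {Publisher, Author, Year} is a superkey.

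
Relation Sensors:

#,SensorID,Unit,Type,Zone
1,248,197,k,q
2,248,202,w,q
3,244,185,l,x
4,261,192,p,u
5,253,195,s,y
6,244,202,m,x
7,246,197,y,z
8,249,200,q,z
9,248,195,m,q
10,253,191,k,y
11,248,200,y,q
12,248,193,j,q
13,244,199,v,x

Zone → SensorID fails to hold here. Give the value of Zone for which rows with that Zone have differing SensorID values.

z

Zone=q: rows 1, 2, 9, 11, 12 → SensorID = 248, 248, 248, 248, 248 ✓
Zone=x: rows 3, 6, 13 → SensorID = 244, 244, 244 ✓
Zone=u: row 4 → SensorID = 261 ✓
Zone=y: rows 5, 10 → SensorID = 253, 253 ✓
Zone=z: rows 7, 8 → SensorID takes values {246, 249} — violation
The only Zone value with inconsistent SensorID is Zone=z.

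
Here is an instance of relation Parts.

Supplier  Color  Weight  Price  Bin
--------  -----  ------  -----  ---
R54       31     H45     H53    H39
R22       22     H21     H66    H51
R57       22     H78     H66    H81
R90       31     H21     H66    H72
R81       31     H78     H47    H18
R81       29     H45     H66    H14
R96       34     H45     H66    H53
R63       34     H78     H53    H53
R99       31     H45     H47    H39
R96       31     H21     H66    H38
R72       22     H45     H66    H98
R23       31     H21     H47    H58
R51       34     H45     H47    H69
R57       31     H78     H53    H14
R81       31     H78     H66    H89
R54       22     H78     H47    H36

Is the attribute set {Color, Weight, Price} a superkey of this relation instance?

No

Two distinct rows share (Color=31, Weight=H21, Price=H66), so {Color, Weight, Price} does not determine every attribute — not a superkey.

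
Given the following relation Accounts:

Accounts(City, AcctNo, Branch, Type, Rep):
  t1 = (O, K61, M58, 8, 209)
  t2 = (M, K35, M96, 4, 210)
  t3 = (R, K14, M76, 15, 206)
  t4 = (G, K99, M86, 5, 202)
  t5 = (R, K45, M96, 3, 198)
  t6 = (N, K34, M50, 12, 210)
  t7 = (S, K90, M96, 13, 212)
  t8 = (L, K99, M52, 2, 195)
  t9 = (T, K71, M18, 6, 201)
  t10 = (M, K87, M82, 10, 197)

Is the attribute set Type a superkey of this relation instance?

Yes

All 10 rows have distinct Type values, so Type → (all attributes) holds and Type is a superkey.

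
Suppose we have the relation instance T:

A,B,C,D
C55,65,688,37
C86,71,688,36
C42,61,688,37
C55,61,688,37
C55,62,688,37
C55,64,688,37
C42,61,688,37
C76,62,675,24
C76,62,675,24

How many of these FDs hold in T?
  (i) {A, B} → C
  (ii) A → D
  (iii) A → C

(i) {A, B} → C: every LHS value maps to a single RHS value — holds.
(ii) A → D: every LHS value maps to a single RHS value — holds.
(iii) A → C: every LHS value maps to a single RHS value — holds.
3 of the 3 dependencies hold.

3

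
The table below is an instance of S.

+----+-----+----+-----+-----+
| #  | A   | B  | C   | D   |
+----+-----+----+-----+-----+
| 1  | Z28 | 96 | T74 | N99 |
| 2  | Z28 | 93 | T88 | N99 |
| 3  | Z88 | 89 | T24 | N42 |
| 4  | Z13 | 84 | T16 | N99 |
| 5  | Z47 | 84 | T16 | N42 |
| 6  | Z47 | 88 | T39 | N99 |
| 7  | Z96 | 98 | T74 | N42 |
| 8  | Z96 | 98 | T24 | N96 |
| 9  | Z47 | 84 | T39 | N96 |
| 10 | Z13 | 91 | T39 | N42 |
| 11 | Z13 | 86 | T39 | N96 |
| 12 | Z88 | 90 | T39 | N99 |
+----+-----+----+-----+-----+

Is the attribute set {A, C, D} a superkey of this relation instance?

All 12 rows have distinct {A, C, D} values, so {A, C, D} → (all attributes) holds and {A, C, D} is a superkey.

Yes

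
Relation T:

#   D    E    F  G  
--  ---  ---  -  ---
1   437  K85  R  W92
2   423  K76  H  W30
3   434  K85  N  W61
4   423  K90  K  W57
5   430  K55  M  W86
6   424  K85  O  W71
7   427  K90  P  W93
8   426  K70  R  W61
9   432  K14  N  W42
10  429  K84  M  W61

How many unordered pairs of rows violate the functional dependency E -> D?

4

E=K85: violating pairs (1,3), (1,6), (3,6) — 3 pairs.
E=K90: violating pairs (4,7) — 1 pair.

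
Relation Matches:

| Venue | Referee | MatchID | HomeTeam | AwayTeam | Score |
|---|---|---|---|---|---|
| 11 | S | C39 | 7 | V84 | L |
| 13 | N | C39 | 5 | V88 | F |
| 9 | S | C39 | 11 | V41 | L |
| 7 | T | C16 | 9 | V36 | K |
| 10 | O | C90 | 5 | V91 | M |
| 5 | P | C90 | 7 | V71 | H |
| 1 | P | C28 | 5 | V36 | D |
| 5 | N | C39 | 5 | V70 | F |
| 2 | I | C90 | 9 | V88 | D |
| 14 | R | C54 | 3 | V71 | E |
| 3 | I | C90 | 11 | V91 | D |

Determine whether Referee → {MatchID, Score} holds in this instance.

No

Referee=S: 2 rows → {MatchID,Score} = (C39, L), (C39, L) ✓
Referee=N: 2 rows → {MatchID,Score} = (C39, F), (C39, F) ✓
Referee=T: 1 row → {MatchID,Score} = (C16, K) ✓
Referee=O: 1 row → {MatchID,Score} = (C90, M) ✓
Referee=P: 2 rows → {MatchID,Score} takes values {(C90, H), (C28, D)} — violation
Referee=I: 2 rows → {MatchID,Score} = (C90, D), (C90, D) ✓
Referee=R: 1 row → {MatchID,Score} = (C54, E) ✓
Two rows agree on Referee but differ on {MatchID, Score}, so Referee → {MatchID, Score} does not hold.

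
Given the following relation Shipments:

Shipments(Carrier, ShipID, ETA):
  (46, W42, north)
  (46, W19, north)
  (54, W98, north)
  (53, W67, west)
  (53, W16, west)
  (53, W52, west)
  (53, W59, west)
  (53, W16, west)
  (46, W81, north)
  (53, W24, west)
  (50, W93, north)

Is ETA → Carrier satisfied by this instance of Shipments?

No

ETA=north: 5 rows → Carrier takes values {46, 54, 50} — violation
ETA=west: 6 rows → Carrier = 53, 53, 53, 53, 53, 53 ✓
Two rows agree on ETA but differ on Carrier, so ETA → Carrier does not hold.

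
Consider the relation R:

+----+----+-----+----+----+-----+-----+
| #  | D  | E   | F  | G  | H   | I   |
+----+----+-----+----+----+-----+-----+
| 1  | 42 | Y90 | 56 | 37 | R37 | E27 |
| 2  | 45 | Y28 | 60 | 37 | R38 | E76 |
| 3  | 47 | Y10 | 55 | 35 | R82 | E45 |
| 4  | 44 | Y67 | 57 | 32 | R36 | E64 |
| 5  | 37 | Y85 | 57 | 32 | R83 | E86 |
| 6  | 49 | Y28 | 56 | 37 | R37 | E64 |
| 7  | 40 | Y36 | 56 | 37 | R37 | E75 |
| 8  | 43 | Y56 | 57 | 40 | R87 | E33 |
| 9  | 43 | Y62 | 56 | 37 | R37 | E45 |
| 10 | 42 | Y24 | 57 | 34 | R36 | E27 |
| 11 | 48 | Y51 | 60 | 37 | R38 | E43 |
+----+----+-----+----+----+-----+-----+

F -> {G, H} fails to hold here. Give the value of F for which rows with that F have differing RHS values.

F=56: rows 1, 6, 7, 9 → {G,H} = (37, R37), (37, R37), (37, R37), (37, R37) ✓
F=60: rows 2, 11 → {G,H} = (37, R38), (37, R38) ✓
F=55: row 3 → {G,H} = (35, R82) ✓
F=57: rows 4, 5, 8, 10 → {G,H} takes values {(32, R36), (32, R83), (40, R87), (34, R36)} — violation
The only F value with inconsistent RHS is F=57.

57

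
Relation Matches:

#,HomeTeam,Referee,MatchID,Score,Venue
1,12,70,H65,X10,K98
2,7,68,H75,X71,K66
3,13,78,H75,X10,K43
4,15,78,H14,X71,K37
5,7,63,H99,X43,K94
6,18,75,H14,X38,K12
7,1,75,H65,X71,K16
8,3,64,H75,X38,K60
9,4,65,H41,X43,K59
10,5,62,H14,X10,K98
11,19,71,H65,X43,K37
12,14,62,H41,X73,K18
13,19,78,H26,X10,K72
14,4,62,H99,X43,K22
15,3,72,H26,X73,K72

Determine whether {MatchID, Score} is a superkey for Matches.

Rows 5 and 14 have the same {MatchID, Score} value (MatchID=H99, Score=X43) but are distinct tuples, so {MatchID, Score} does not determine every attribute — not a superkey.

No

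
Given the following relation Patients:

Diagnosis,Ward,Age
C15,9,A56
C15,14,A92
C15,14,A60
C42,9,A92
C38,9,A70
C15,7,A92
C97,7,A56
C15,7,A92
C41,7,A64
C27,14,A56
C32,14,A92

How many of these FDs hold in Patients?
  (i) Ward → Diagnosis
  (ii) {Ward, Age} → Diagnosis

0

(i) Ward → Diagnosis: Ward=9: 3 rows → Diagnosis takes values {C15, C42, C38} — violation; Ward=14: 4 rows → Diagnosis takes values {C15, C27, C32} — violation; Ward=7: 4 rows → Diagnosis takes values {C15, C97, C41} — violation — fails.
(ii) {Ward, Age} → Diagnosis: (Ward=14, Age=A92): 2 rows → Diagnosis takes values {C15, C32} — violation — fails.
None of the 2 dependencies hold.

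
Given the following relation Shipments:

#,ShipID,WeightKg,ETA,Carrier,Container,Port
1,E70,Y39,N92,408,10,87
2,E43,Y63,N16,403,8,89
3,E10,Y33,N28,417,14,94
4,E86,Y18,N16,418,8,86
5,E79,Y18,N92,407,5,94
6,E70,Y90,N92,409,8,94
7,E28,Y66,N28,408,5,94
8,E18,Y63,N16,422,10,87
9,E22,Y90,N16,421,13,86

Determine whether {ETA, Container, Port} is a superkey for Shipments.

Yes

All 9 rows have distinct {ETA, Container, Port} values, so {ETA, Container, Port} → (all attributes) holds and {ETA, Container, Port} is a superkey.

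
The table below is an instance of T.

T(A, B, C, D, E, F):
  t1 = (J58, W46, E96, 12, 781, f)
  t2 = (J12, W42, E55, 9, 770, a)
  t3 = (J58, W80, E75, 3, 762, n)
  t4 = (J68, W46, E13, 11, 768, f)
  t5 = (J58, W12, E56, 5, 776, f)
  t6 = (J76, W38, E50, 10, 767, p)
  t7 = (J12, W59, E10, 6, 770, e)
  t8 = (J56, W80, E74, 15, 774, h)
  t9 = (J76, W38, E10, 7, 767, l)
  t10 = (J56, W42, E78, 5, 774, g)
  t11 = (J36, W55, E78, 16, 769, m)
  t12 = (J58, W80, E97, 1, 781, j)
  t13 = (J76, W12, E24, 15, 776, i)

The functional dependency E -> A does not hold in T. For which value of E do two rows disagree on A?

776

E=781: rows 1, 12 → A = J58, J58 ✓
E=770: rows 2, 7 → A = J12, J12 ✓
E=762: row 3 → A = J58 ✓
E=768: row 4 → A = J68 ✓
E=776: rows 5, 13 → A takes values {J58, J76} — violation
E=767: rows 6, 9 → A = J76, J76 ✓
E=774: rows 8, 10 → A = J56, J56 ✓
E=769: row 11 → A = J36 ✓
The only E value with inconsistent A is E=776.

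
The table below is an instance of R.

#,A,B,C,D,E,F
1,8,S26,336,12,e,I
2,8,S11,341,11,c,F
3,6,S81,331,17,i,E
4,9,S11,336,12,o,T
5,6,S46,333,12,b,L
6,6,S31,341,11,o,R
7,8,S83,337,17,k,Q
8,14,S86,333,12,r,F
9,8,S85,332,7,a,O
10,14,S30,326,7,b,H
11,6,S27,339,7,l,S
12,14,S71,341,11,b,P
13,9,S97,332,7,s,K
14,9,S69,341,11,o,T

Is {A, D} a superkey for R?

Yes

All 14 rows have distinct {A, D} values, so {A, D} → (all attributes) holds and {A, D} is a superkey.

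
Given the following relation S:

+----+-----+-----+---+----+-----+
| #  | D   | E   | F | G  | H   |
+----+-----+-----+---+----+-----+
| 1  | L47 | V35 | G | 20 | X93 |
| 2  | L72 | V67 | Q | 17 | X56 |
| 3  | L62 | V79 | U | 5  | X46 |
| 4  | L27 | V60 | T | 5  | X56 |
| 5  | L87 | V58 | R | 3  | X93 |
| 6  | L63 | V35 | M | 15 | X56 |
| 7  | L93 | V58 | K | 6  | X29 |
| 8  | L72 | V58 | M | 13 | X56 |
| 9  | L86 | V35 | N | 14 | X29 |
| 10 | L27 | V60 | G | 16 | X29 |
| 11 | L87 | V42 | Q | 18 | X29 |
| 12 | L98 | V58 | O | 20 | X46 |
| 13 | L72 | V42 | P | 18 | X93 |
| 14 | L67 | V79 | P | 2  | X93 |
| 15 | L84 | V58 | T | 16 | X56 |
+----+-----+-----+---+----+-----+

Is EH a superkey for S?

Rows 8 and 15 have the same EH value (E=V58, H=X56) but are distinct tuples, so EH does not determine every attribute — not a superkey.

No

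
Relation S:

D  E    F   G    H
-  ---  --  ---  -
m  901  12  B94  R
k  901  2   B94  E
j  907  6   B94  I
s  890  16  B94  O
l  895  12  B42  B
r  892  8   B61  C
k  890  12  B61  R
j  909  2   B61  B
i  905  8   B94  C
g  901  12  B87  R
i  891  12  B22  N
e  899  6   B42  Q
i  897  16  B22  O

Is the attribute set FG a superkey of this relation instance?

All 13 rows have distinct FG values, so FG → (all attributes) holds and FG is a superkey.

Yes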